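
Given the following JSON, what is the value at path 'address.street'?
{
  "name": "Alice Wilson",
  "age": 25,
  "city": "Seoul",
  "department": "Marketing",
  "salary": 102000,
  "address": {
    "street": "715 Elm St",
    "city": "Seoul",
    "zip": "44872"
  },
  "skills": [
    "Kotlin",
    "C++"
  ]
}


Query: address.street
Path: address -> street
Value: 715 Elm St

715 Elm St


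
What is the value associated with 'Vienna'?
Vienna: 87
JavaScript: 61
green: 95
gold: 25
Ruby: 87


Looking up key 'Vienna'
Value: 87

87


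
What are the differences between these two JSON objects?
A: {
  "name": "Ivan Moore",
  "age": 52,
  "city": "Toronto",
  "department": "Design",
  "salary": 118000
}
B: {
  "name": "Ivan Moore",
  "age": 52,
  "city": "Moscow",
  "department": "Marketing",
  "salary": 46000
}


Comparing each field (in key order):
  name: same
  age: same
  city: DIFFERENT
  department: DIFFERENT
  salary: DIFFERENT
Differences:
  city: Toronto -> Moscow
  department: Design -> Marketing
  salary: 118000 -> 46000

3 field(s) changed

3 changes: city, department, salary


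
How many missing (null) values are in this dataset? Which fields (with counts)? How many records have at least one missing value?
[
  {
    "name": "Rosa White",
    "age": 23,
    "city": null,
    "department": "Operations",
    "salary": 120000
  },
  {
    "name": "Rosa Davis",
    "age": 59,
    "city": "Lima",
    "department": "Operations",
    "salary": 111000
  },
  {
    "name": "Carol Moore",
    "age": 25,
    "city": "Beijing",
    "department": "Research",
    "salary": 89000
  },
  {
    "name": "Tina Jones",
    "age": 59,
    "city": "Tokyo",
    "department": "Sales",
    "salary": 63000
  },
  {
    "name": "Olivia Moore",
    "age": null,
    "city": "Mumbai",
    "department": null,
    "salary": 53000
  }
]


Checking for missing (null) values in 5 records:

  Rosa White: city
  Rosa Davis: complete
  Carol Moore: complete
  Tina Jones: complete
  Olivia Moore: age, department

Per field:
  name: 0 missing
  age: 1 missing
  city: 1 missing
  department: 1 missing
  salary: 0 missing

Total missing values: 3
Records with any missing: 2

3 missing values (age: 1, city: 1, department: 1); 2 incomplete records


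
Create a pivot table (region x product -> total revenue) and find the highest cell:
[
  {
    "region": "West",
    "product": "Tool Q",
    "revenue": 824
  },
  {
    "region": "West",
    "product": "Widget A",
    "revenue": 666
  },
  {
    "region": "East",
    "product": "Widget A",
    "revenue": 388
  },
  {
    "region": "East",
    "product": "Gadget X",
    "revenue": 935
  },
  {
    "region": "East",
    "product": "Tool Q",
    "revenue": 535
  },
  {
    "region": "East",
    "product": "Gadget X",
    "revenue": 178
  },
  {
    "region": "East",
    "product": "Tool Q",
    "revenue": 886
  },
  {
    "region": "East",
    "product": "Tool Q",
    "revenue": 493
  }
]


Pivot: region (rows) x product (columns) -> total revenue

     Gadget X      Tool Q        Widget A    
East          1113          1914           388  
West             0           824           666  

Highest: East / Tool Q = $1914

East / Tool Q = $1914


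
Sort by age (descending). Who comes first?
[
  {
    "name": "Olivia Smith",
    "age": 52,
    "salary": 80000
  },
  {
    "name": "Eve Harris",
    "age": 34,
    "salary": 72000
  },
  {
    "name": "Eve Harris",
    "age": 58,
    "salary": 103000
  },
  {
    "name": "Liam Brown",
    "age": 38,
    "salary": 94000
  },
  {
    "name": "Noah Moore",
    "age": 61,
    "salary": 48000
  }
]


Sort by: age (descending)

Sorted order:
  1. Noah Moore (age = 61)
  2. Eve Harris (age = 58)
  3. Olivia Smith (age = 52)
  4. Liam Brown (age = 38)
  5. Eve Harris (age = 34)

First: Noah Moore

Noah Moore


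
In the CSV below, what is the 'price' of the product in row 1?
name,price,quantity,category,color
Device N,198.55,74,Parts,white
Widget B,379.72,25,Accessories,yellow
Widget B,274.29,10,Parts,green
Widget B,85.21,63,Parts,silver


Query: Row 1 ('Device N'), column 'price'
Value: 198.55

198.55


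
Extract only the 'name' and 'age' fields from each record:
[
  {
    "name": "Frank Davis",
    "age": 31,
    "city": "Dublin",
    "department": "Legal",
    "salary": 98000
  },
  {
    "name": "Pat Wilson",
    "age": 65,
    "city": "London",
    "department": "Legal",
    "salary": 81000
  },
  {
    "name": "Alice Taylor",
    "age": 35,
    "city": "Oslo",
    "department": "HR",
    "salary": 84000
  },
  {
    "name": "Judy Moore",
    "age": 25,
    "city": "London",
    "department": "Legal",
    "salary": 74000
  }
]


Original: 4 records with fields: name, age, city, department, salary
Keep: ['name', 'age']
Drop: ['city', 'department', 'salary']
Result: 4 records, 2 fields each

[
  {
    "name": "Frank Davis",
    "age": 31
  },
  {
    "name": "Pat Wilson",
    "age": 65
  },
  {
    "name": "Alice Taylor",
    "age": 35
  },
  {
    "name": "Judy Moore",
    "age": 25
  }
]


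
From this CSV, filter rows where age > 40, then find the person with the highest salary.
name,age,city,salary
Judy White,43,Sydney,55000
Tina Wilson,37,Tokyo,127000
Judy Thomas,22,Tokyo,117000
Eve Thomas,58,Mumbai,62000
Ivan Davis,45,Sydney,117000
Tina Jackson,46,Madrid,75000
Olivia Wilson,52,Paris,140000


Filter: age > 40
Sort by: salary (descending)

Filtered records (5):
  Olivia Wilson, age 52, salary $140000
  Ivan Davis, age 45, salary $117000
  Tina Jackson, age 46, salary $75000
  Eve Thomas, age 58, salary $62000
  Judy White, age 43, salary $55000

Highest salary: Olivia Wilson ($140000)

Olivia Wilson


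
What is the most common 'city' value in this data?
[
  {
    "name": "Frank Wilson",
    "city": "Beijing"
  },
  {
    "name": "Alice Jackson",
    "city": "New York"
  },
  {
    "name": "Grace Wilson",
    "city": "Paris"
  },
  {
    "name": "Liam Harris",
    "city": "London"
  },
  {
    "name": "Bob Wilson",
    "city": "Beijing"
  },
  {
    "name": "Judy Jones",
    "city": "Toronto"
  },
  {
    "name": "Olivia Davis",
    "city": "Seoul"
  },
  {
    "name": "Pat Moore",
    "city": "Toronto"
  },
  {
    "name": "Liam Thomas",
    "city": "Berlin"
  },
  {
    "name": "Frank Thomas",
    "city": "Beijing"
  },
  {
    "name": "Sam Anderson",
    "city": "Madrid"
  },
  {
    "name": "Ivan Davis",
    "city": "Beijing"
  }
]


Counting 'city' values across 12 records:

  Beijing: 4 ####
  Toronto: 2 ##
  New York: 1 #
  Paris: 1 #
  London: 1 #
  Seoul: 1 #
  Berlin: 1 #
  Madrid: 1 #

Most common: Beijing (4 times)

Beijing (4 times)


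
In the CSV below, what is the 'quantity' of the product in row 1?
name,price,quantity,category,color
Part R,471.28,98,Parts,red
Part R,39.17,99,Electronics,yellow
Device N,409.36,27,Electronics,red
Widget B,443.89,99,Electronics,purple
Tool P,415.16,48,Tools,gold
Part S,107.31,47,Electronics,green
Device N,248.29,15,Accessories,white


Query: Row 1 ('Part R'), column 'quantity'
Value: 98

98


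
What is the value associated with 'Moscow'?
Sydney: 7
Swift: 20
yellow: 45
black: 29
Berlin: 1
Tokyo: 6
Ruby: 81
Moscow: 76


Looking up key 'Moscow'
Value: 76

76


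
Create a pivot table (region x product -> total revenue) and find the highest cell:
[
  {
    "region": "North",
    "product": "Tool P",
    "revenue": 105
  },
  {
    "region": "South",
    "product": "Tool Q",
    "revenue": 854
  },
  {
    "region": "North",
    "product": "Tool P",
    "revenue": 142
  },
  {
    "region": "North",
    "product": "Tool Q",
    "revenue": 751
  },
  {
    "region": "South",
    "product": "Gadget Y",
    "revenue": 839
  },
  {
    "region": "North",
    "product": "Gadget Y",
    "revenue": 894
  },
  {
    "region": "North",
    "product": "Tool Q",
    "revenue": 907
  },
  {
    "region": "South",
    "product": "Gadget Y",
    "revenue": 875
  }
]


Pivot: region (rows) x product (columns) -> total revenue

     Gadget Y      Tool P        Tool Q      
North          894           247          1658  
South         1714             0           854  

Highest: South / Gadget Y = $1714

South / Gadget Y = $1714


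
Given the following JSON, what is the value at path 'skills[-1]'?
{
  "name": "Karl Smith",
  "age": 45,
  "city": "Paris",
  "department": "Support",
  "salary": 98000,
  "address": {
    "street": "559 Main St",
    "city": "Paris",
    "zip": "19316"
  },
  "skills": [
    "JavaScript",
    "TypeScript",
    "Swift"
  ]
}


Query: skills[-1]
Path: skills -> last element
Value: Swift

Swift


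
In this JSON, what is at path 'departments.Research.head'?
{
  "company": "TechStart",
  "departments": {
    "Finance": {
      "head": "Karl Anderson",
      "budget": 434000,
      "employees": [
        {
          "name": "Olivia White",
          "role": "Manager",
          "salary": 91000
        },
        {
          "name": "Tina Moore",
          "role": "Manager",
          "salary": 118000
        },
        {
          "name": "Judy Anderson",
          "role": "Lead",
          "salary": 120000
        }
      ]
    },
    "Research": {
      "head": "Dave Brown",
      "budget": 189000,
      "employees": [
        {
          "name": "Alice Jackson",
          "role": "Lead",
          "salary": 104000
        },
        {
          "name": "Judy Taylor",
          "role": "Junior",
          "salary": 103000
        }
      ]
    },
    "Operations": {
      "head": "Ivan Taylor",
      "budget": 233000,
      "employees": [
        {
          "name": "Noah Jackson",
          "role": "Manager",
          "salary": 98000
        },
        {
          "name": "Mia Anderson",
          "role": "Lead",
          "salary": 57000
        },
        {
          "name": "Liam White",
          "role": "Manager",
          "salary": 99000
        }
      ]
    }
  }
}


Path: departments.Research.head

Navigate:
  -> departments
  -> Research
  -> head = 'Dave Brown'

Dave Brown


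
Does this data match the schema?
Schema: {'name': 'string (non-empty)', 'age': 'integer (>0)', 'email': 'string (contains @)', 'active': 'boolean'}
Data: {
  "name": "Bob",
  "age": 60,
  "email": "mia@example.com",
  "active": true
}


Validating each field against schema:
  name: OK (non-empty string)
  age: OK (positive integer)
  email: OK (string with @)
  active: OK (boolean)

Result: VALID

VALID


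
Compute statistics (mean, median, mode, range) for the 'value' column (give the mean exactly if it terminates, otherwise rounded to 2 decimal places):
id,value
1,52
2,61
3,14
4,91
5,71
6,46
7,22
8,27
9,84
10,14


Data: [52, 61, 14, 91, 71, 46, 22, 27, 84, 14]
Count: 10
Sum: 482
Mean: 482/10 = 48.2
Sorted: [14, 14, 22, 27, 46, 52, 61, 71, 84, 91]
Median: 49.0
Mode: 14 (2 times)
Range: 91 - 14 = 77
Min: 14, Max: 91

mean=48.2, median=49.0, mode=14, range=77


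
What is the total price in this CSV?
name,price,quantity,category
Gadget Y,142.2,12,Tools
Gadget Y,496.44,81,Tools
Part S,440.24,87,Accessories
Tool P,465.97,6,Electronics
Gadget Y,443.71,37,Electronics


Computing total price:
Values: [142.2, 496.44, 440.24, 465.97, 443.71]
Sum = 1988.56

1988.56


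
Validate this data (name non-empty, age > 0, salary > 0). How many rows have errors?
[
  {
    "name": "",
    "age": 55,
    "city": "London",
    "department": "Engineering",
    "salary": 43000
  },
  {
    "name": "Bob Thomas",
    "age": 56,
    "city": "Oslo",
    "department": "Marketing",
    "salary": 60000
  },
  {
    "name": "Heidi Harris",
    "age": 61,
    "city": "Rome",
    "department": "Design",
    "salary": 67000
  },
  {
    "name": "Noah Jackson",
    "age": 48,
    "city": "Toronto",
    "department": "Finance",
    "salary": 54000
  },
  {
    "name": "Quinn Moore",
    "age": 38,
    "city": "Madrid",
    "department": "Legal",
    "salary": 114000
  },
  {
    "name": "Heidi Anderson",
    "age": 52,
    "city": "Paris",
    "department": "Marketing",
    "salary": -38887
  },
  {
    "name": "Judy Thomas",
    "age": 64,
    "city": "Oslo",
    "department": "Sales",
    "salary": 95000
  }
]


Validating 7 records:
Rules: name non-empty, age > 0, salary > 0

  Row 1 (???): empty name
  Row 2 (Bob Thomas): OK
  Row 3 (Heidi Harris): OK
  Row 4 (Noah Jackson): OK
  Row 5 (Quinn Moore): OK
  Row 6 (Heidi Anderson): negative salary: -38887
  Row 7 (Judy Thomas): OK

Total errors: 2

2 errors


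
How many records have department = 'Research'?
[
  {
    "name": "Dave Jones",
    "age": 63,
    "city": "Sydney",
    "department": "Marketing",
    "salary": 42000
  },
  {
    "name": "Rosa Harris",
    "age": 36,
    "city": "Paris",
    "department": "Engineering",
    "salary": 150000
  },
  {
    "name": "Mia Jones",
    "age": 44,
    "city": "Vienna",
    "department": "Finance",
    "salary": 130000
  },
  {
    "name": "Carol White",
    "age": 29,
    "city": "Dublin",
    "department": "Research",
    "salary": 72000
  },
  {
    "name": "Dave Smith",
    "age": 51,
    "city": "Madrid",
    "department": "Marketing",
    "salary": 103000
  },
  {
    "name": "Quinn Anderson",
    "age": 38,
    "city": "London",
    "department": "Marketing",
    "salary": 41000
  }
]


Data: 6 records
Condition: department = 'Research'

Checking each record:
  Dave Jones: Marketing
  Rosa Harris: Engineering
  Mia Jones: Finance
  Carol White: Research MATCH
  Dave Smith: Marketing
  Quinn Anderson: Marketing

Count: 1

1


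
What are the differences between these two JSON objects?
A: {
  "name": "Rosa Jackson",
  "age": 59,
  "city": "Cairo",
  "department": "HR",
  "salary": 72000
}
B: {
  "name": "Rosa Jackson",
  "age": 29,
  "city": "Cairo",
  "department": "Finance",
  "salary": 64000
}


Comparing each field (in key order):
  name: same
  age: DIFFERENT
  city: same
  department: DIFFERENT
  salary: DIFFERENT
Differences:
  age: 59 -> 29
  department: HR -> Finance
  salary: 72000 -> 64000

3 field(s) changed

3 changes: age, department, salary


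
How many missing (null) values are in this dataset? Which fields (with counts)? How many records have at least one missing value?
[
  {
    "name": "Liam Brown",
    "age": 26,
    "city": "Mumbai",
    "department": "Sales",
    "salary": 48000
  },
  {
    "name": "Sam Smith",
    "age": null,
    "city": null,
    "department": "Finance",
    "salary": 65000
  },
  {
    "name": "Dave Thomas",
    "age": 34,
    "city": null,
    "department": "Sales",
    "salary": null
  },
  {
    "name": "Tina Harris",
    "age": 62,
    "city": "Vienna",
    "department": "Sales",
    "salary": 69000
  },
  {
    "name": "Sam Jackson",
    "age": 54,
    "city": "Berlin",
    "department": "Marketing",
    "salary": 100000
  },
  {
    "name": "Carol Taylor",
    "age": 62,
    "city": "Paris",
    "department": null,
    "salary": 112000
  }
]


Checking for missing (null) values in 6 records:

  Liam Brown: complete
  Sam Smith: age, city
  Dave Thomas: city, salary
  Tina Harris: complete
  Sam Jackson: complete
  Carol Taylor: department

Per field:
  name: 0 missing
  age: 1 missing
  city: 2 missing
  department: 1 missing
  salary: 1 missing

Total missing values: 5
Records with any missing: 3

5 missing values (age: 1, city: 2, department: 1, salary: 1); 3 incomplete records


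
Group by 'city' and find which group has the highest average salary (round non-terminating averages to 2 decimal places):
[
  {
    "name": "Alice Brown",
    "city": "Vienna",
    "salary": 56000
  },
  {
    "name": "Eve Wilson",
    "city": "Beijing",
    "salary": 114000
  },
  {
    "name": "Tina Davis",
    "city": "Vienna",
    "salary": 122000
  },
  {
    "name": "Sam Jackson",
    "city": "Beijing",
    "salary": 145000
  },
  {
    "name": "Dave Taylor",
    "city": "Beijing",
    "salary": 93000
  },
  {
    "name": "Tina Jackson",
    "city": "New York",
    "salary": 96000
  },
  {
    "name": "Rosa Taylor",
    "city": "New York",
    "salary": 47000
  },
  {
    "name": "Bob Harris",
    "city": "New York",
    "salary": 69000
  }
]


Group by: city

Groups:
  Beijing: 3 people, avg salary = 352000/3 ≈ $117333.33
  New York: 3 people, avg salary = 212000/3 ≈ $70666.67
  Vienna: 2 people, avg salary = 178000/2 = $89000

Highest average salary: Beijing (≈$117333.33)

Beijing (≈$117333.33)


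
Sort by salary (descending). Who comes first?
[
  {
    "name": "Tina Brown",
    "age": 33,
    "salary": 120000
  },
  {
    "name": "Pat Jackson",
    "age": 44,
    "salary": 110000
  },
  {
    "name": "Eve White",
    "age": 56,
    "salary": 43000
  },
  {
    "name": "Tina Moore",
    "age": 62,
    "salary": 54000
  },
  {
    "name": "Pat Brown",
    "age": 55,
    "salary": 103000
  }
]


Sort by: salary (descending)

Sorted order:
  1. Tina Brown (salary = 120000)
  2. Pat Jackson (salary = 110000)
  3. Pat Brown (salary = 103000)
  4. Tina Moore (salary = 54000)
  5. Eve White (salary = 43000)

First: Tina Brown

Tina Brown


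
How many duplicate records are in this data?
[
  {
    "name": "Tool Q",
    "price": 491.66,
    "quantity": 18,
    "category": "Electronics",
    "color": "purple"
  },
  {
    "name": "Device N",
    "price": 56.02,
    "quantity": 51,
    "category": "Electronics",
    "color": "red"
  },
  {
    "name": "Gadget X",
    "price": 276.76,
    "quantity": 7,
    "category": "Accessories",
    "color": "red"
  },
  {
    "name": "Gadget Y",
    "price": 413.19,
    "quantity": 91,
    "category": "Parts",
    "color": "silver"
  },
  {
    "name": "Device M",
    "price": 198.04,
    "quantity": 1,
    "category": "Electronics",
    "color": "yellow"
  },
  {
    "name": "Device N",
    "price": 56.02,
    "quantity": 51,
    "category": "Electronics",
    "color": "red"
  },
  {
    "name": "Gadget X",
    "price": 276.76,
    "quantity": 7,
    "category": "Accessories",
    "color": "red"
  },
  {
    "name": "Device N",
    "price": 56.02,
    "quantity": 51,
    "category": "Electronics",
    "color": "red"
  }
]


Checking 8 records for duplicates:

  Row 1: Tool Q ($491.66, qty 18)
  Row 2: Device N ($56.02, qty 51)
  Row 3: Gadget X ($276.76, qty 7)
  Row 4: Gadget Y ($413.19, qty 91)
  Row 5: Device M ($198.04, qty 1)
  Row 6: Device N ($56.02, qty 51) <-- DUPLICATE
  Row 7: Gadget X ($276.76, qty 7) <-- DUPLICATE
  Row 8: Device N ($56.02, qty 51) <-- DUPLICATE

Duplicates found: 3
Unique records: 5

3 duplicates, 5 unique


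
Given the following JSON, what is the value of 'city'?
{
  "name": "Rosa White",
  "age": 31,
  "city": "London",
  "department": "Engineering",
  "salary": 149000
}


Looking up field 'city'
Value: London

London


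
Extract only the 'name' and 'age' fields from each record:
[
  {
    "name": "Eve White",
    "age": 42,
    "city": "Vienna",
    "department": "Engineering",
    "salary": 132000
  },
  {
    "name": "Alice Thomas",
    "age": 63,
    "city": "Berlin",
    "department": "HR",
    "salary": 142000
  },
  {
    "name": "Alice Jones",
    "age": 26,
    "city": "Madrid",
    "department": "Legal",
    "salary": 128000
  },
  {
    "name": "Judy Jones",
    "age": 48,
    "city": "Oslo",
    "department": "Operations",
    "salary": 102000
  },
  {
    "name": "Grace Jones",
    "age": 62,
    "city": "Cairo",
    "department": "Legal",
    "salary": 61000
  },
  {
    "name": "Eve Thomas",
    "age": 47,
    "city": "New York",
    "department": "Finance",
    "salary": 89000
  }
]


Original: 6 records with fields: name, age, city, department, salary
Keep: ['name', 'age']
Drop: ['city', 'department', 'salary']
Result: 6 records, 2 fields each

[
  {
    "name": "Eve White",
    "age": 42
  },
  {
    "name": "Alice Thomas",
    "age": 63
  },
  {
    "name": "Alice Jones",
    "age": 26
  },
  {
    "name": "Judy Jones",
    "age": 48
  },
  {
    "name": "Grace Jones",
    "age": 62
  },
  {
    "name": "Eve Thomas",
    "age": 47
  }
]


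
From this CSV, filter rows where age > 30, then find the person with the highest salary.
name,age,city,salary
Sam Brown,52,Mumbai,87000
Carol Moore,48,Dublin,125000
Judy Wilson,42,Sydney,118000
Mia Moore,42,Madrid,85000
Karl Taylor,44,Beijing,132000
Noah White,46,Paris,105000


Filter: age > 30
Sort by: salary (descending)

Filtered records (6):
  Karl Taylor, age 44, salary $132000
  Carol Moore, age 48, salary $125000
  Judy Wilson, age 42, salary $118000
  Noah White, age 46, salary $105000
  Sam Brown, age 52, salary $87000
  Mia Moore, age 42, salary $85000

Highest salary: Karl Taylor ($132000)

Karl Taylor


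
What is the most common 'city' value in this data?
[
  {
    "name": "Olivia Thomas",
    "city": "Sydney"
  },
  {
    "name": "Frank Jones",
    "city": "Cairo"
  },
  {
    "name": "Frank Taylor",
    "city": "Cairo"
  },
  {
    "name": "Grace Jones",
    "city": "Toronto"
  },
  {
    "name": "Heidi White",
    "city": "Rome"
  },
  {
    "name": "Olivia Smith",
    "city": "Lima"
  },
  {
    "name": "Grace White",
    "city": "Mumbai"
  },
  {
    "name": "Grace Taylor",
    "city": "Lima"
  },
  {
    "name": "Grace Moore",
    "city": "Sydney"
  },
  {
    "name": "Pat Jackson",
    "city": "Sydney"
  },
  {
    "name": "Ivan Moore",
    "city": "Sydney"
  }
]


Counting 'city' values across 11 records:

  Sydney: 4 ####
  Cairo: 2 ##
  Lima: 2 ##
  Toronto: 1 #
  Rome: 1 #
  Mumbai: 1 #

Most common: Sydney (4 times)

Sydney (4 times)


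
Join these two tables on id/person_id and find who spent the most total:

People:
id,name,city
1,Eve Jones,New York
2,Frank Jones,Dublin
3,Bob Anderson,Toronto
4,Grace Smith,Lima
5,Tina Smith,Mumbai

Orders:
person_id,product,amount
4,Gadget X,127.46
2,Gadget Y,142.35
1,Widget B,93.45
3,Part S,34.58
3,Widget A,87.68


Join on: people.id = orders.person_id

Joined rows:
  Grace Smith (Lima) bought Gadget X for $127.46
  Frank Jones (Dublin) bought Gadget Y for $142.35
  Eve Jones (New York) bought Widget B for $93.45
  Bob Anderson (Toronto) bought Part S for $34.58
  Bob Anderson (Toronto) bought Widget A for $87.68

Total per person:
  Frank Jones: $142.35
  Grace Smith: $127.46
  Bob Anderson: $122.26
  Eve Jones: $93.45

Top spender: Frank Jones ($142.35)

Frank Jones ($142.35)


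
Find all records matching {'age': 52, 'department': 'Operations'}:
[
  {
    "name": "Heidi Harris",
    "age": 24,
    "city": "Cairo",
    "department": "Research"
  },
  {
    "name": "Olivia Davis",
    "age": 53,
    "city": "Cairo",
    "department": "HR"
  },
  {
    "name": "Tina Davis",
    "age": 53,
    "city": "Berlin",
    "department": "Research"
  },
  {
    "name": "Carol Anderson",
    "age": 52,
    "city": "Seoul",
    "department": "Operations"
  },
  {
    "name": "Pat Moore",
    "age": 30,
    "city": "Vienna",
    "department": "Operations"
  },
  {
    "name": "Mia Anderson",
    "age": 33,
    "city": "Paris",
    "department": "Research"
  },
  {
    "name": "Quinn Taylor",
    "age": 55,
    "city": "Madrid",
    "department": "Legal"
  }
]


Search criteria: {'age': 52, 'department': 'Operations'}

Checking 7 records:
  Heidi Harris: {age: 24, department: Research}
  Olivia Davis: {age: 53, department: HR}
  Tina Davis: {age: 53, department: Research}
  Carol Anderson: {age: 52, department: Operations} <-- MATCH
  Pat Moore: {age: 30, department: Operations}
  Mia Anderson: {age: 33, department: Research}
  Quinn Taylor: {age: 55, department: Legal}

Matches: ["Carol Anderson"]

["Carol Anderson"]


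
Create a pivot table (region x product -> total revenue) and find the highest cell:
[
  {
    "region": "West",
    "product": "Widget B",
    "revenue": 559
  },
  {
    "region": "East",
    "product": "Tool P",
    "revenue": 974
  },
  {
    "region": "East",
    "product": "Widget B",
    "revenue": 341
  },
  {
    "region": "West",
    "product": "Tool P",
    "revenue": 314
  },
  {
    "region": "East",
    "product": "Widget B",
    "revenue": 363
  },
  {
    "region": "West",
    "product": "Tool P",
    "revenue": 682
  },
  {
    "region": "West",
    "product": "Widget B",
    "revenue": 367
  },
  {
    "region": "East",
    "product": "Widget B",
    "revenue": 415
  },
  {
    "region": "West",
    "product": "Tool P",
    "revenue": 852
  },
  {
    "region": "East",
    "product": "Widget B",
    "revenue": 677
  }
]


Pivot: region (rows) x product (columns) -> total revenue

     Tool P        Widget B    
East           974          1796  
West          1848           926  

Highest: West / Tool P = $1848

West / Tool P = $1848


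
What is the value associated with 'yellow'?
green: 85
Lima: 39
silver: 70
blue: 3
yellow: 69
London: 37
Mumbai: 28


Looking up key 'yellow'
Value: 69

69


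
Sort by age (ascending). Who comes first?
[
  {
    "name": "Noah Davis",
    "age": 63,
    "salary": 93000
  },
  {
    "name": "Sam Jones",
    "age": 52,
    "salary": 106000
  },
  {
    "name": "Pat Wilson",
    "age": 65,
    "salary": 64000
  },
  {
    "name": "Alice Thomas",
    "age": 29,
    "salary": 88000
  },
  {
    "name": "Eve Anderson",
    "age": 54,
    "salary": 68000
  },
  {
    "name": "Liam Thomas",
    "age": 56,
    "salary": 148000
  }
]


Sort by: age (ascending)

Sorted order:
  1. Alice Thomas (age = 29)
  2. Sam Jones (age = 52)
  3. Eve Anderson (age = 54)
  4. Liam Thomas (age = 56)
  5. Noah Davis (age = 63)
  6. Pat Wilson (age = 65)

First: Alice Thomas

Alice Thomas


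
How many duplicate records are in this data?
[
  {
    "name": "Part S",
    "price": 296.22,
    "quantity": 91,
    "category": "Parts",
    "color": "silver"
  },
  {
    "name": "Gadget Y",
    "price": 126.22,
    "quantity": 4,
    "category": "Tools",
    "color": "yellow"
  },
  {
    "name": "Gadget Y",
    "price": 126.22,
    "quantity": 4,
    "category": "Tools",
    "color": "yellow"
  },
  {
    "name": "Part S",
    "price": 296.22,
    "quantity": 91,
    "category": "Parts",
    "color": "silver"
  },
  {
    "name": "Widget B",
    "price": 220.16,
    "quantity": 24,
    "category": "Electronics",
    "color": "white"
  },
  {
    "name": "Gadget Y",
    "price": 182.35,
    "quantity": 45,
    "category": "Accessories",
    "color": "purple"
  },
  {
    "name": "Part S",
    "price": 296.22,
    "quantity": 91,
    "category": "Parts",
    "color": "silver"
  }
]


Checking 7 records for duplicates:

  Row 1: Part S ($296.22, qty 91)
  Row 2: Gadget Y ($126.22, qty 4)
  Row 3: Gadget Y ($126.22, qty 4) <-- DUPLICATE
  Row 4: Part S ($296.22, qty 91) <-- DUPLICATE
  Row 5: Widget B ($220.16, qty 24)
  Row 6: Gadget Y ($182.35, qty 45)
  Row 7: Part S ($296.22, qty 91) <-- DUPLICATE

Duplicates found: 3
Unique records: 4

3 duplicates, 4 unique


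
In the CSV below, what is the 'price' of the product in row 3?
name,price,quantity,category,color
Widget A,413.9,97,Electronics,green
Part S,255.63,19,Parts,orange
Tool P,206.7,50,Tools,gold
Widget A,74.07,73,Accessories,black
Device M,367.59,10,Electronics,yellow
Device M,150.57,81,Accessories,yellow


Query: Row 3 ('Tool P'), column 'price'
Value: 206.7

206.7


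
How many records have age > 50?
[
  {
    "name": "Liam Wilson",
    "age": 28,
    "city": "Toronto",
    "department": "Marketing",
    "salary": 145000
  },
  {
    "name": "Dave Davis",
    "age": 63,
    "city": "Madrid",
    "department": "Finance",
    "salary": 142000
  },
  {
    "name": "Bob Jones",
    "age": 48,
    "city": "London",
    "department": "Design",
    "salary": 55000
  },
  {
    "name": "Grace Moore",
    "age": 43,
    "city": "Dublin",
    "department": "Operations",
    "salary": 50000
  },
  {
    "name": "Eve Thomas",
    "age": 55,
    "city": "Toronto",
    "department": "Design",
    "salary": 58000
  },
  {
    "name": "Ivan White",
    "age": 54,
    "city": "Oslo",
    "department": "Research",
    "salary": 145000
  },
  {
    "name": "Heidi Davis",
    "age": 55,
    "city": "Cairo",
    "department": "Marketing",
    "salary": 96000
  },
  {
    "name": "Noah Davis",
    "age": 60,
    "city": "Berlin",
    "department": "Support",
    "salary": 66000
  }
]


Data: 8 records
Condition: age > 50

Checking each record:
  Liam Wilson: 28
  Dave Davis: 63 MATCH
  Bob Jones: 48
  Grace Moore: 43
  Eve Thomas: 55 MATCH
  Ivan White: 54 MATCH
  Heidi Davis: 55 MATCH
  Noah Davis: 60 MATCH

Count: 5

5


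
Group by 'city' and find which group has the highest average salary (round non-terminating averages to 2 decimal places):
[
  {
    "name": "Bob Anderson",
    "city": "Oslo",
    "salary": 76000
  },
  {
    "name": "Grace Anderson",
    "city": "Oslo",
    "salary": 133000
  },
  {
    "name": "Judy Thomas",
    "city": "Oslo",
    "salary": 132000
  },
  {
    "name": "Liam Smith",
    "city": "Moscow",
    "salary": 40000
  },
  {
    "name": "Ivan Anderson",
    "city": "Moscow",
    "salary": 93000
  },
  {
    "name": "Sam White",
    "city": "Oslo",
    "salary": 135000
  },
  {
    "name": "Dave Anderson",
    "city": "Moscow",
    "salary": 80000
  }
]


Group by: city

Groups:
  Moscow: 3 people, avg salary = 213000/3 = $71000
  Oslo: 4 people, avg salary = 476000/4 = $119000

Highest average salary: Oslo ($119000)

Oslo ($119000)


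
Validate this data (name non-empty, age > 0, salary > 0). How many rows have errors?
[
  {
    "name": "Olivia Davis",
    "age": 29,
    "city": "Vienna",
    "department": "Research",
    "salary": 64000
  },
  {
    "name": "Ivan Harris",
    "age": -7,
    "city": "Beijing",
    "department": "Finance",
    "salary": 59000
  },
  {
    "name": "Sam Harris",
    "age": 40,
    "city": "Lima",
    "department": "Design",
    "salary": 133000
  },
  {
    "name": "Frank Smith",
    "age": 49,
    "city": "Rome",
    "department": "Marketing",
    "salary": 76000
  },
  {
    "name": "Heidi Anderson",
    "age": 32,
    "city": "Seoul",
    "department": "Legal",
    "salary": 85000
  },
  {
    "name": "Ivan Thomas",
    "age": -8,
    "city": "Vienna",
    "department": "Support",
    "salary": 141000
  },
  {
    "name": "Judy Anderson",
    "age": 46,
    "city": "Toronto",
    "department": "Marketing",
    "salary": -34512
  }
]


Validating 7 records:
Rules: name non-empty, age > 0, salary > 0

  Row 1 (Olivia Davis): OK
  Row 2 (Ivan Harris): negative age: -7
  Row 3 (Sam Harris): OK
  Row 4 (Frank Smith): OK
  Row 5 (Heidi Anderson): OK
  Row 6 (Ivan Thomas): negative age: -8
  Row 7 (Judy Anderson): negative salary: -34512

Total errors: 3

3 errors


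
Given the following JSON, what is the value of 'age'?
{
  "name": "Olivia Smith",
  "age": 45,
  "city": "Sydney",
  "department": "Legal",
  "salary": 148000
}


Looking up field 'age'
Value: 45

45


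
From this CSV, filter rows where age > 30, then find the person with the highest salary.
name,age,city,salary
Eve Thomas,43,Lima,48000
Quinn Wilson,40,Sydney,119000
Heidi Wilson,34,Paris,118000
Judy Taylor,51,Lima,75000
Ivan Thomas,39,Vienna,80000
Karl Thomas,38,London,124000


Filter: age > 30
Sort by: salary (descending)

Filtered records (6):
  Karl Thomas, age 38, salary $124000
  Quinn Wilson, age 40, salary $119000
  Heidi Wilson, age 34, salary $118000
  Ivan Thomas, age 39, salary $80000
  Judy Taylor, age 51, salary $75000
  Eve Thomas, age 43, salary $48000

Highest salary: Karl Thomas ($124000)

Karl Thomas


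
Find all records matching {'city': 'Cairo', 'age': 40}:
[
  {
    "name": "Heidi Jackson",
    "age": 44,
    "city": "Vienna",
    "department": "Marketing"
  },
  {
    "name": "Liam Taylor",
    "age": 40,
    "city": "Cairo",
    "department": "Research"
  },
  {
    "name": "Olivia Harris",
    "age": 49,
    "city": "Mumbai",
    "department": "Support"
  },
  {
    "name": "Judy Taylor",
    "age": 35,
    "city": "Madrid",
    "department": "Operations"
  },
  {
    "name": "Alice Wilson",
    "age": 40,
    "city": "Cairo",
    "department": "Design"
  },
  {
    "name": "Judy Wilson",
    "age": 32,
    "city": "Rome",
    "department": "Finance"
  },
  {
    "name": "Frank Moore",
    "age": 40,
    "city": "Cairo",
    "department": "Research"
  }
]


Search criteria: {'city': 'Cairo', 'age': 40}

Checking 7 records:
  Heidi Jackson: {city: Vienna, age: 44}
  Liam Taylor: {city: Cairo, age: 40} <-- MATCH
  Olivia Harris: {city: Mumbai, age: 49}
  Judy Taylor: {city: Madrid, age: 35}
  Alice Wilson: {city: Cairo, age: 40} <-- MATCH
  Judy Wilson: {city: Rome, age: 32}
  Frank Moore: {city: Cairo, age: 40} <-- MATCH

Matches: ["Liam Taylor", "Alice Wilson", "Frank Moore"]

["Liam Taylor", "Alice Wilson", "Frank Moore"]


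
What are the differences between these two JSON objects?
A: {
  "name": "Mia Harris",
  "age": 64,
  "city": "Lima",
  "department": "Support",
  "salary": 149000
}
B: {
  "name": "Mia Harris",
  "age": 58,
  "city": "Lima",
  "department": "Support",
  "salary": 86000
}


Comparing each field (in key order):
  name: same
  age: DIFFERENT
  city: same
  department: same
  salary: DIFFERENT
Differences:
  age: 64 -> 58
  salary: 149000 -> 86000

2 field(s) changed

2 changes: age, salary


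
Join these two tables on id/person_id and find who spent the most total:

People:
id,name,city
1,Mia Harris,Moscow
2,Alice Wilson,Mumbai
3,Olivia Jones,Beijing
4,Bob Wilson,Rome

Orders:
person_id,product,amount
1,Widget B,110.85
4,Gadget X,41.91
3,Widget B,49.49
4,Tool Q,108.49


Join on: people.id = orders.person_id

Joined rows:
  Mia Harris (Moscow) bought Widget B for $110.85
  Bob Wilson (Rome) bought Gadget X for $41.91
  Olivia Jones (Beijing) bought Widget B for $49.49
  Bob Wilson (Rome) bought Tool Q for $108.49

Total per person:
  Bob Wilson: $150.40
  Mia Harris: $110.85
  Olivia Jones: $49.49

Top spender: Bob Wilson ($150.40)

Bob Wilson ($150.40)


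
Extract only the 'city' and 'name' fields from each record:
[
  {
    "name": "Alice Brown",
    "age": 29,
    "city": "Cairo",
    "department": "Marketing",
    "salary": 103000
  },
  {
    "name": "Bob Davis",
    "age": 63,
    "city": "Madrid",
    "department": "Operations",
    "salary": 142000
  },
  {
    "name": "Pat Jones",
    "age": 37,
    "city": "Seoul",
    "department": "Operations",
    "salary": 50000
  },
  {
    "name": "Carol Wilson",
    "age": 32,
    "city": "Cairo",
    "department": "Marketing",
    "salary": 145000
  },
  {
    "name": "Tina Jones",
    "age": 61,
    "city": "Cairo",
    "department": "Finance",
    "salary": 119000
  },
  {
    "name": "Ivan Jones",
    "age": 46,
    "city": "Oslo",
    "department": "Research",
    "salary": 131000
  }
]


Original: 6 records with fields: name, age, city, department, salary
Keep: ['city', 'name']
Drop: ['age', 'department', 'salary']
Result: 6 records, 2 fields each

[
  {
    "city": "Cairo",
    "name": "Alice Brown"
  },
  {
    "city": "Madrid",
    "name": "Bob Davis"
  },
  {
    "city": "Seoul",
    "name": "Pat Jones"
  },
  {
    "city": "Cairo",
    "name": "Carol Wilson"
  },
  {
    "city": "Cairo",
    "name": "Tina Jones"
  },
  {
    "city": "Oslo",
    "name": "Ivan Jones"
  }
]


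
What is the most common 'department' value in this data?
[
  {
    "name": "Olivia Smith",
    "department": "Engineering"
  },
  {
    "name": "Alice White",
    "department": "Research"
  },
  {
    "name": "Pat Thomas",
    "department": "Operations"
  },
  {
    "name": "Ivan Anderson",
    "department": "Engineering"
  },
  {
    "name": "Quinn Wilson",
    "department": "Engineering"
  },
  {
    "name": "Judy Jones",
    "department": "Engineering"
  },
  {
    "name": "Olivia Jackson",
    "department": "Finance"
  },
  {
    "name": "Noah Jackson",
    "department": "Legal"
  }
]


Counting 'department' values across 8 records:

  Engineering: 4 ####
  Research: 1 #
  Operations: 1 #
  Finance: 1 #
  Legal: 1 #

Most common: Engineering (4 times)

Engineering (4 times)


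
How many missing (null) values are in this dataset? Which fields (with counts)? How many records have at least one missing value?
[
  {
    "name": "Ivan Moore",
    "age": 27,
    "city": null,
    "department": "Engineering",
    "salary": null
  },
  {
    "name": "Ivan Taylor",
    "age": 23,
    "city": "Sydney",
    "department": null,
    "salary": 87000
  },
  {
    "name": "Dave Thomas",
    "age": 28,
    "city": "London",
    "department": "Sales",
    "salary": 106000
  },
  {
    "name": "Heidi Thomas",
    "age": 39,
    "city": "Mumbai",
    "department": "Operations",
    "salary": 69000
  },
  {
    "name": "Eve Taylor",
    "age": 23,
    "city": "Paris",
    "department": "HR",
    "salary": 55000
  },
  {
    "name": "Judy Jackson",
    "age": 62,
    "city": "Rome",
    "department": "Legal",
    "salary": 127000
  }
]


Checking for missing (null) values in 6 records:

  Ivan Moore: city, salary
  Ivan Taylor: department
  Dave Thomas: complete
  Heidi Thomas: complete
  Eve Taylor: complete
  Judy Jackson: complete

Per field:
  name: 0 missing
  age: 0 missing
  city: 1 missing
  department: 1 missing
  salary: 1 missing

Total missing values: 3
Records with any missing: 2

3 missing values (city: 1, department: 1, salary: 1); 2 incomplete records


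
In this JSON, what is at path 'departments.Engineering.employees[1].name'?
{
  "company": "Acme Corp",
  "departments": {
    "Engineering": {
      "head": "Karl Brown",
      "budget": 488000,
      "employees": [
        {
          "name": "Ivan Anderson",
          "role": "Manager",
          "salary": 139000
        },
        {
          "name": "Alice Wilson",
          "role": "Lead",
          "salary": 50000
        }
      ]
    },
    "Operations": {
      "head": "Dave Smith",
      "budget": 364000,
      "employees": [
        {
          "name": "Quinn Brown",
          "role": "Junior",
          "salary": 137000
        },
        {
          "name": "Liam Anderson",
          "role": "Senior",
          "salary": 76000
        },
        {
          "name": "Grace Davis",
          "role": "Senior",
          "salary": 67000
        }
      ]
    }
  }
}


Path: departments.Engineering.employees[1].name

Navigate:
  -> departments
  -> Engineering
  -> employees[1].name = 'Alice Wilson'

Alice Wilson


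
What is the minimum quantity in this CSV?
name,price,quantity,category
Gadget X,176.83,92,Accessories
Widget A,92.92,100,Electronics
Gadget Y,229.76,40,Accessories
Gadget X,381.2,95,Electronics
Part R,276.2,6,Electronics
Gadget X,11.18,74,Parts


Computing minimum quantity:
Values: [92, 100, 40, 95, 6, 74]
Min = 6

6


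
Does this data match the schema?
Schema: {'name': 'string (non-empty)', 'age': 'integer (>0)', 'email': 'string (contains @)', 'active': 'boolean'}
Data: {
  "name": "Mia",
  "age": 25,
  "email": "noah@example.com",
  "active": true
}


Validating each field against schema:
  name: OK (non-empty string)
  age: OK (positive integer)
  email: OK (string with @)
  active: OK (boolean)

Result: VALID

VALID


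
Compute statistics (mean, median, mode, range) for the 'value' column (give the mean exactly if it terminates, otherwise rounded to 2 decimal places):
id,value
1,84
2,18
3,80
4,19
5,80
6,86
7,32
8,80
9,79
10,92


Data: [84, 18, 80, 19, 80, 86, 32, 80, 79, 92]
Count: 10
Sum: 650
Mean: 650/10 = 65
Sorted: [18, 19, 32, 79, 80, 80, 80, 84, 86, 92]
Median: 80.0
Mode: 80 (3 times)
Range: 92 - 18 = 74
Min: 18, Max: 92

mean=65, median=80.0, mode=80, range=74


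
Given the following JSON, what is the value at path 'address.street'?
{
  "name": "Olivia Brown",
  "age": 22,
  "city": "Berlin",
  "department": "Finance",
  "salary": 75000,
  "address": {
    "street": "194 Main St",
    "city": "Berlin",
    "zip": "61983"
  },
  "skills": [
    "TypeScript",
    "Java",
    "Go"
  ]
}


Query: address.street
Path: address -> street
Value: 194 Main St

194 Main St


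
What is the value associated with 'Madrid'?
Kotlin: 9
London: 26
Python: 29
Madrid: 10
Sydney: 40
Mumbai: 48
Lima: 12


Looking up key 'Madrid'
Value: 10

10


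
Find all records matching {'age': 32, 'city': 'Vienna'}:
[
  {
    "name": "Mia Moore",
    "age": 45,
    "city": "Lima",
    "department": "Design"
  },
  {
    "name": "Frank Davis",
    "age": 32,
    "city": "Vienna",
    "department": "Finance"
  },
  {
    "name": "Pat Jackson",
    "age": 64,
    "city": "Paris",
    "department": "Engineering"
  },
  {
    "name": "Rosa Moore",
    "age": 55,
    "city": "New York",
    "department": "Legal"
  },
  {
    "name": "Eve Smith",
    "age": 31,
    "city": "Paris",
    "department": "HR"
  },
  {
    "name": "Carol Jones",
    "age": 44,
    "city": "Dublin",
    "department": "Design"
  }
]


Search criteria: {'age': 32, 'city': 'Vienna'}

Checking 6 records:
  Mia Moore: {age: 45, city: Lima}
  Frank Davis: {age: 32, city: Vienna} <-- MATCH
  Pat Jackson: {age: 64, city: Paris}
  Rosa Moore: {age: 55, city: New York}
  Eve Smith: {age: 31, city: Paris}
  Carol Jones: {age: 44, city: Dublin}

Matches: ["Frank Davis"]

["Frank Davis"]
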